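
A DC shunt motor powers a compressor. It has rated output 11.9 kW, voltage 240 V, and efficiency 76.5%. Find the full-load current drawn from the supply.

P_out = 11.9 kW = 11900 W
P_in = P_out / η = 11900 / 0.765 = 15556 W
I = P_in / V = 15556 / 240 = 64.8 A

64.8 A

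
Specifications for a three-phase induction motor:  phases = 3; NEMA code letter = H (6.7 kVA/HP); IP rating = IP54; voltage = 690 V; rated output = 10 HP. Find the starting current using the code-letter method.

S_LR = 6.7 × 10 = 67 kVA
I_LR = S_LR/(√3·V_L) = 67000/(1.732×690) = 56.1 A

56.1 A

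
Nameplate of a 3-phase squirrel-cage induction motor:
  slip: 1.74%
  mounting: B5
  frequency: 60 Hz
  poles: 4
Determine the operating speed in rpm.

1769 rpm

n_s = 120f/p = 120×60/4 = 1800 rpm
n = n_s(1 − s) = 1800 × (1 − 0.0174) = 1769 rpm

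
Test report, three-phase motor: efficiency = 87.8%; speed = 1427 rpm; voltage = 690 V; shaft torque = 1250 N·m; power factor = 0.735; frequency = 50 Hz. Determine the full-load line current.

ω = 2π×1427/60 = 149.4 rad/s; P_out = τω = 1250 × 149.4 = 186750 W
P_in = P_out / η = 186750 / 0.878 = 212699 W
I_L = P_in / (√3·V_L·cosφ) = 212699 / (1.732 × 690 × 0.735) = 242 A

242 A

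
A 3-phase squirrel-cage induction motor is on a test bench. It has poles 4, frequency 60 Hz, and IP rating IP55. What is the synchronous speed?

n_s = 120f/p = 120×60/4 = 1800 rpm

1800 rpm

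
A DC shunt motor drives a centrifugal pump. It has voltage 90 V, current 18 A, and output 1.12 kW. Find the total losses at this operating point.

P_in = V·I = 90×18 = 1620 W
P_out = 1120 W
Losses = P_in − P_out = 1620 − 1120 = 500 W

500 W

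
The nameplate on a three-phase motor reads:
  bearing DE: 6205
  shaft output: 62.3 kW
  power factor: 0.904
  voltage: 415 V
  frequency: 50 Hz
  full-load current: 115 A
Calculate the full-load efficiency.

83.4 %

P_out = 62.3 kW = 62300 W
P_in = √3·V_L·I_L·cosφ = 1.732 × 415 × 115 × 0.904 = 74724 W
η = P_out / P_in = 62300 / 74724 = 0.834 = 83.4%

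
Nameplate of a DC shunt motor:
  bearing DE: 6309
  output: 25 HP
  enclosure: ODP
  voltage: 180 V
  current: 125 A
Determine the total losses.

P_in = V·I = 180×125 = 22500 W
P_out = 25×746 = 18650 W
Losses = P_in − P_out = 22500 − 18650 = 3850 W

3850 W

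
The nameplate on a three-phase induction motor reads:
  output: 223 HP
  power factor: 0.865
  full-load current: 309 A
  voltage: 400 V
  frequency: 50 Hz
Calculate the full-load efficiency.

89.8 %

P_out = 223 × 746 = 166358 W
P_in = √3·V_L·I_L·cosφ = 1.732 × 400 × 309 × 0.865 = 185175 W
η = P_out / P_in = 166358 / 185175 = 0.898 = 89.8%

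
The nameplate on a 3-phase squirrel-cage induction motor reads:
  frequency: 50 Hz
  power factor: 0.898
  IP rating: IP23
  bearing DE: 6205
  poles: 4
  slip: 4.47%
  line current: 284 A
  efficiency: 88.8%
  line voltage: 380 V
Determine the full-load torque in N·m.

P_in = √3·V·I·cosφ = 1.732 × 380 × 284 × 0.898 = 167852 W
P_out = η·P_in = 0.888 × 167852 = 149053 W
n_s = 120×50/4 = 1500 rpm; n = 1500×(1−0.0447) = 1433 rpm
ω = 2π×1433/60 = 150.1 rad/s
τ = P_out/ω = 149053/150.1 = 993 N·m

993 N·m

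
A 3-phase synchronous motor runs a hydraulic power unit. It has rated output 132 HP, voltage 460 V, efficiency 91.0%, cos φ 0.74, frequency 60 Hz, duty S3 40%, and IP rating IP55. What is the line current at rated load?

184 A

P_out = 132 × 746 = 98472 W
P_in = P_out / η = 98472 / 0.910 = 108211 W
I_L = P_in / (√3·V_L·cosφ) = 108211 / (1.732 × 460 × 0.74) = 184 A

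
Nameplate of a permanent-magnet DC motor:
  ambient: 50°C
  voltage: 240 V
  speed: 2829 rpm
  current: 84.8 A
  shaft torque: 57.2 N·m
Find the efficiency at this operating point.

ω = 2π × 2829/60 = 296.3 rad/s; P_out = τω = 57.2 × 296.3 = 16948 W
P_in = V·I = 240 × 84.8 = 20352 W
η = P_out / P_in = 16948 / 20352 = 0.833 = 83.3%

83.3 %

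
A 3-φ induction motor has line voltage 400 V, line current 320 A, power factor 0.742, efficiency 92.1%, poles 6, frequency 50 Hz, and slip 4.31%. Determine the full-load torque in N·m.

1510 N·m

P_in = √3·V·I·cosφ = 1.732 × 400 × 320 × 0.742 = 164498 W
P_out = η·P_in = 0.921 × 164498 = 151503 W
n_s = 120×50/6 = 1000 rpm; n = 1000×(1−0.0431) = 957 rpm
ω = 2π×957/60 = 100.2 rad/s
τ = P_out/ω = 151503/100.2 = 1510 N·m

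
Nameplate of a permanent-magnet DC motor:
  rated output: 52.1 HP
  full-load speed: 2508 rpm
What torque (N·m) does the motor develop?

148 N·m

P_out = 52.1 × 746 = 38867 W
ω = 2π × 2508/60 = 262.6 rad/s
τ = P_out/ω = 38867/262.6 = 148 N·m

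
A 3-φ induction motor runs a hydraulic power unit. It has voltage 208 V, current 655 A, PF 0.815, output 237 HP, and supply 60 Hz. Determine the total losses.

15.5 kW

P_in = √3·V·I·cosφ = 1.732×208×655×0.815 = 192314 W
P_out = 237×746 = 176802 W
Losses = P_in − P_out = 192314 − 176802 = 15512 W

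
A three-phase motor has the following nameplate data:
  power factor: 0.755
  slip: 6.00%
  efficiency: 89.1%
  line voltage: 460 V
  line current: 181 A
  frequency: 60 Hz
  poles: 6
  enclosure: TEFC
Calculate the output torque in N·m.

821 N·m

P_in = √3·V·I·cosφ = 1.732 × 460 × 181 × 0.755 = 108876 W
P_out = η·P_in = 0.891 × 108876 = 97009 W
n_s = 120×60/6 = 1200 rpm; n = 1200×(1−0.06) = 1128 rpm
ω = 2π×1128/60 = 118.1 rad/s
τ = P_out/ω = 97009/118.1 = 821 N·m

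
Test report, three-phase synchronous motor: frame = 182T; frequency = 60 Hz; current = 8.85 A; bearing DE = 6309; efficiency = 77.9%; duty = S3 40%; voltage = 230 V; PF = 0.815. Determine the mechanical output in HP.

P_in = √3·V·I·cosφ = 1.732 × 230 × 8.85 × 0.815 = 2873 W
P_out = η·P_in = 0.779 × 2873 = 2238 W
= 2238/746 = 3 HP

3 HP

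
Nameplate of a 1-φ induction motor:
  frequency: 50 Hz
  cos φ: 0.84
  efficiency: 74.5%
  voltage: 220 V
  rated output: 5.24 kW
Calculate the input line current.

P_out = 5.24 kW = 5240 W
P_in = P_out / η = 5240 / 0.745 = 7034 W
I = P_in / (V·cosφ) = 7034 / (220 × 0.84) = 38.1 A

38.1 A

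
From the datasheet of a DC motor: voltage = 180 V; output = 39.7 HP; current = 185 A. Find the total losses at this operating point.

P_in = V·I = 180×185 = 33300 W
P_out = 39.7×746 = 29616 W
Losses = P_in − P_out = 33300 − 29616 = 3684 W

3.68 kW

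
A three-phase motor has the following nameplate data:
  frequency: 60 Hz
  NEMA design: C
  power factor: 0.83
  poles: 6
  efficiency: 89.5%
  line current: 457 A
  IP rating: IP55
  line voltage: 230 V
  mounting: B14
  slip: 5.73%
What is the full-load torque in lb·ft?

842 lb·ft

P_in = √3·V·I·cosφ = 1.732 × 230 × 457 × 0.83 = 151102 W
P_out = η·P_in = 0.895 × 151102 = 135236 W
n_s = 120×60/6 = 1200 rpm; n = 1200×(1−0.0573) = 1131 rpm
ω = 2π×1131/60 = 118.4 rad/s
τ = P_out/ω = 135236/118.4 = 1142 N·m
In lb·ft: 1142/1.356 = 842 lb·ft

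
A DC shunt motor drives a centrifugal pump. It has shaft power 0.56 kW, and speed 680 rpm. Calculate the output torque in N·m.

7.86 N·m

ω = 2π × 680/60 = 71.21 rad/s
τ = P/ω = 560/71.21 = 7.86 N·m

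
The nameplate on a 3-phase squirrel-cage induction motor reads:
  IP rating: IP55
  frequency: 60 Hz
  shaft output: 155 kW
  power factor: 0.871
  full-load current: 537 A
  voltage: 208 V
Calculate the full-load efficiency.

92.0 %

P_out = 155 kW = 155000 W
P_in = √3·V_L·I_L·cosφ = 1.732 × 208 × 537 × 0.871 = 168501 W
η = P_out / P_in = 155000 / 168501 = 0.920 = 92.0%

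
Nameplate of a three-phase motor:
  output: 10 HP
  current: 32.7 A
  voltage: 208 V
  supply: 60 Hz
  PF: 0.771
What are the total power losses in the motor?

P_in = √3·V·I·cosφ = 1.732×208×32.7×0.771 = 9083 W
P_out = 10×746 = 7460 W
Losses = P_in − P_out = 9083 − 7460 = 1623 W

1620 W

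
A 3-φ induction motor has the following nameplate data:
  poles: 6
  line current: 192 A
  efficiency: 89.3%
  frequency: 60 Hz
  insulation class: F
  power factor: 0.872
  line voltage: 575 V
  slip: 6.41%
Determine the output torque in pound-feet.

934 lb·ft

P_in = √3·V·I·cosφ = 1.732 × 575 × 192 × 0.872 = 166738 W
P_out = η·P_in = 0.893 × 166738 = 148897 W
n_s = 120×60/6 = 1200 rpm; n = 1200×(1−0.0641) = 1123 rpm
ω = 2π×1123/60 = 117.6 rad/s
τ = P_out/ω = 148897/117.6 = 1266 N·m
In lb·ft: 1266/1.356 = 934 lb·ft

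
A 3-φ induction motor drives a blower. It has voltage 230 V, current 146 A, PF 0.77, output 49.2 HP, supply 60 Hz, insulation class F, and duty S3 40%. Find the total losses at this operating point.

P_in = √3·V·I·cosφ = 1.732×230×146×0.77 = 44784 W
P_out = 49.2×746 = 36703 W
Losses = P_in − P_out = 44784 − 36703 = 8081 W

8080 W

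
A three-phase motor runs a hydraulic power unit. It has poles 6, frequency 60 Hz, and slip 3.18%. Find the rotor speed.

1162 rpm

n_s = 120f/p = 120×60/6 = 1200 rpm
n = n_s(1 − s) = 1200 × (1 − 0.0318) = 1162 rpm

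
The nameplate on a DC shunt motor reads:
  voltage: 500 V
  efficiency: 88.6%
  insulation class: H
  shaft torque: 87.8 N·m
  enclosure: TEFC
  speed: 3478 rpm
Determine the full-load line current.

72.2 A

ω = 2π×3478/60 = 364.2 rad/s; P_out = τω = 87.8 × 364.2 = 31977 W
P_in = P_out / η = 31977 / 0.886 = 36091 W
I = P_in / V = 36091 / 500 = 72.2 A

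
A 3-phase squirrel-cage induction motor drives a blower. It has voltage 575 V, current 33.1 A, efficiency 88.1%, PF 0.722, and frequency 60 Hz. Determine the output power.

21 kW

P_in = √3·V·I·cosφ = 1.732 × 575 × 33.1 × 0.722 = 23800 W
P_out = η·P_in = 0.881 × 23800 = 20968 W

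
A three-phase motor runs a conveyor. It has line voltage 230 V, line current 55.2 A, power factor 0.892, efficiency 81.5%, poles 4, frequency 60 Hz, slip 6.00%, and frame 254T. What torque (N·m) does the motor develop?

P_in = √3·V·I·cosφ = 1.732 × 230 × 55.2 × 0.892 = 19615 W
P_out = η·P_in = 0.815 × 19615 = 15986 W
n_s = 120×60/4 = 1800 rpm; n = 1800×(1−0.06) = 1692 rpm
ω = 2π×1692/60 = 177.2 rad/s
τ = P_out/ω = 15986/177.2 = 90.2 N·m

90.2 N·m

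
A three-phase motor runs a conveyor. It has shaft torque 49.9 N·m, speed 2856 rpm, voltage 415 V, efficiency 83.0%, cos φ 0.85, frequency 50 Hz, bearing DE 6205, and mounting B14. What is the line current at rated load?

29.4 A

ω = 2π×2856/60 = 299.1 rad/s; P_out = τω = 49.9 × 299.1 = 14925 W
P_in = P_out / η = 14925 / 0.830 = 17982 W
I_L = P_in / (√3·V_L·cosφ) = 17982 / (1.732 × 415 × 0.85) = 29.4 A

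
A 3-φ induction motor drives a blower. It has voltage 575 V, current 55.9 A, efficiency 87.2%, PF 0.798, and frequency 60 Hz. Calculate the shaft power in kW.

38.7 kW

P_in = √3·V·I·cosφ = 1.732 × 575 × 55.9 × 0.798 = 44425 W
P_out = η·P_in = 0.872 × 44425 = 38739 W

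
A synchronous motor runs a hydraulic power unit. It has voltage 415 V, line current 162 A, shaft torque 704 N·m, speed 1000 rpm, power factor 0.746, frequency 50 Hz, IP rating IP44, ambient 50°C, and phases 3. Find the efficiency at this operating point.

84.9 %

ω = 2π × 1000/60 = 104.7 rad/s; P_out = τω = 704 × 104.7 = 73709 W
P_in = √3·V_L·I_L·cosφ = 1.732 × 415 × 162 × 0.746 = 86866 W
η = P_out / P_in = 73709 / 86866 = 0.849 = 84.9%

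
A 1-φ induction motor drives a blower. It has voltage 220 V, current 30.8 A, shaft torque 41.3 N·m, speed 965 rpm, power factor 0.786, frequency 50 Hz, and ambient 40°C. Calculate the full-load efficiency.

78.4 %

ω = 2π × 965/60 = 101.1 rad/s; P_out = τω = 41.3 × 101.1 = 4175 W
P_in = V·I·cosφ = 220 × 30.8 × 0.786 = 5326 W
η = P_out / P_in = 4175 / 5326 = 0.784 = 78.4%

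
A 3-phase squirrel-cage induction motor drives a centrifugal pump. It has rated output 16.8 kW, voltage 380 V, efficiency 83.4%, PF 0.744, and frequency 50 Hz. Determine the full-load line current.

P_out = 16.8 kW = 16800 W
P_in = P_out / η = 16800 / 0.834 = 20144 W
I_L = P_in / (√3·V_L·cosφ) = 20144 / (1.732 × 380 × 0.744) = 41.1 A

41.1 A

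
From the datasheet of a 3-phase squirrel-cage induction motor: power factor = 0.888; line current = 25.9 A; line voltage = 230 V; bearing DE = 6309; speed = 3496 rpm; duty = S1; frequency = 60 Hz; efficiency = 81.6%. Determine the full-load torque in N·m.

P_in = √3·V·I·cosφ = 1.732 × 230 × 25.9 × 0.888 = 9162 W
P_out = η·P_in = 0.816 × 9162 = 7476 W
n = 3496 rpm
ω = 2π×3496/60 = 366.1 rad/s
τ = P_out/ω = 7476/366.1 = 20.4 N·m

20.4 N·m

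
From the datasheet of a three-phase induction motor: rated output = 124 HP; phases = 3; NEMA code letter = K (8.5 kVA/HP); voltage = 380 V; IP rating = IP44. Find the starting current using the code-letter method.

S_LR = 8.5 × 124 = 1054 kVA
I_LR = S_LR/(√3·V_L) = 1054000/(1.732×380) = 1600 A

1600 A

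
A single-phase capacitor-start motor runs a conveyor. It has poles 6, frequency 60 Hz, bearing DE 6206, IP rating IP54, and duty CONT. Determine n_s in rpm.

1200 rpm

n_s = 120f/p = 120×60/6 = 1200 rpm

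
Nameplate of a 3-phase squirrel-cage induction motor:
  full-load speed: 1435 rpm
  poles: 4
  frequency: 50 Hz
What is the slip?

n_s = 120f/p = 120×50/4 = 1500 rpm
s = (n_s − n)/n_s = (1500 − 1435)/1500 = 0.0433

4.33 %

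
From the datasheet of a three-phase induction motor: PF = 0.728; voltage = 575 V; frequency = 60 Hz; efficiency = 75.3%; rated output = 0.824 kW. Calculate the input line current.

P_out = 0.824 kW = 824 W
P_in = P_out / η = 824 / 0.753 = 1094 W
I_L = P_in / (√3·V_L·cosφ) = 1094 / (1.732 × 575 × 0.728) = 1.51 A

1.51 A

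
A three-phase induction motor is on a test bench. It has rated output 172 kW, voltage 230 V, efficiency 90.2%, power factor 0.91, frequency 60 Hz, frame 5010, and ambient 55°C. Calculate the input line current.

P_out = 172 kW = 172000 W
P_in = P_out / η = 172000 / 0.902 = 190687 W
I_L = P_in / (√3·V_L·cosφ) = 190687 / (1.732 × 230 × 0.91) = 526 A

526 A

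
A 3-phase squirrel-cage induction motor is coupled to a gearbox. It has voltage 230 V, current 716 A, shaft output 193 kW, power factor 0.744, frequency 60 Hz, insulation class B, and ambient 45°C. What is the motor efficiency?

P_out = 193 kW = 193000 W
P_in = √3·V_L·I_L·cosφ = 1.732 × 230 × 716 × 0.744 = 212208 W
η = P_out / P_in = 193000 / 212208 = 0.909 = 90.9%

90.9 %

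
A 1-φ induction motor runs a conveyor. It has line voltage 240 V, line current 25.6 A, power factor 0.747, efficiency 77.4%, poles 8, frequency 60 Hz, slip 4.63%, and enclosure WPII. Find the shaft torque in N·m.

P_in = V·I·cosφ = 240 × 25.6 × 0.747 = 4590 W
P_out = η·P_in = 0.774 × 4590 = 3553 W
n_s = 120×60/8 = 900 rpm; n = 900×(1−0.0463) = 858 rpm
ω = 2π×858/60 = 89.85 rad/s
τ = P_out/ω = 3553/89.85 = 39.5 N·m

39.5 N·m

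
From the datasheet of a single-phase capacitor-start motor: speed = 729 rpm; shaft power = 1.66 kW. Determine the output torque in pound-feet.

16 lb·ft

ω = 2π × 729/60 = 76.34 rad/s
τ = P/ω = 1660/76.34 = 21.74 N·m
In lb·ft: 21.74/1.356 = 16 lb·ft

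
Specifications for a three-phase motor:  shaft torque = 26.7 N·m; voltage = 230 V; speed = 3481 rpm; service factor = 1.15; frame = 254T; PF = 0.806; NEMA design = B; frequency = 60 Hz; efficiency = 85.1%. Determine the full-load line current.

ω = 2π×3481/60 = 364.5 rad/s; P_out = τω = 26.7 × 364.5 = 9732 W
P_in = P_out / η = 9732 / 0.851 = 11436 W
I_L = P_in / (√3·V_L·cosφ) = 11436 / (1.732 × 230 × 0.806) = 35.6 A

35.6 A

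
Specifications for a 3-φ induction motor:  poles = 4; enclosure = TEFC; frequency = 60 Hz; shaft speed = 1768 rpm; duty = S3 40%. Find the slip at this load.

n_s = 120f/p = 120×60/4 = 1800 rpm
s = (n_s − n)/n_s = (1800 − 1768)/1800 = 0.0178

1.8 %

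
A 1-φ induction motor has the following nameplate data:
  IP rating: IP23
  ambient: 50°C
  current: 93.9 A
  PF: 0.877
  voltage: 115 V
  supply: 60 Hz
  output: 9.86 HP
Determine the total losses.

2110 W

P_in = V·I·cosφ = 115×93.9×0.877 = 9470 W
P_out = 9.86×746 = 7356 W
Losses = P_in − P_out = 9470 − 7356 = 2114 W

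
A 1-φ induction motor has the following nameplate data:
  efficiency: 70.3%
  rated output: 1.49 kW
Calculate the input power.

2.12 kW

P_out = 1490 W
P_in = P_out/η = 1490/0.703 = 2119 W = 2.12 kW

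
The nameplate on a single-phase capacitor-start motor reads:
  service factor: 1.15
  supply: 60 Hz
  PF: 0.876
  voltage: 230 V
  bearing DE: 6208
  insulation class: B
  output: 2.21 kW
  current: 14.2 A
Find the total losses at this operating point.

P_in = V·I·cosφ = 230×14.2×0.876 = 2861 W
P_out = 2210 W
Losses = P_in − P_out = 2861 − 2210 = 651 W

651 W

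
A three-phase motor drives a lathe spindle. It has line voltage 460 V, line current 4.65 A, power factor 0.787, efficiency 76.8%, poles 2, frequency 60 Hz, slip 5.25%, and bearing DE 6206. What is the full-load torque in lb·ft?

4.62 lb·ft

P_in = √3·V·I·cosφ = 1.732 × 460 × 4.65 × 0.787 = 2916 W
P_out = η·P_in = 0.768 × 2916 = 2239 W
n_s = 120×60/2 = 3600 rpm; n = 3600×(1−0.0525) = 3411 rpm
ω = 2π×3411/60 = 357.2 rad/s
τ = P_out/ω = 2239/357.2 = 6.268 N·m
In lb·ft: 6.268/1.356 = 4.62 lb·ft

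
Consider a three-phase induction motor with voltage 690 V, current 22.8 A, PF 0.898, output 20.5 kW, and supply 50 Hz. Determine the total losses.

P_in = √3·V·I·cosφ = 1.732×690×22.8×0.898 = 24469 W
P_out = 20500 W
Losses = P_in − P_out = 24469 − 20500 = 3969 W

3970 W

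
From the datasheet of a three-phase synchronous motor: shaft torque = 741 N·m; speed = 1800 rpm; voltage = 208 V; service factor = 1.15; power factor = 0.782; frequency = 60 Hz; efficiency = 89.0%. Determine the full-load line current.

ω = 2π×1800/60 = 188.5 rad/s; P_out = τω = 741 × 188.5 = 139679 W
P_in = P_out / η = 139679 / 0.890 = 156943 W
I_L = P_in / (√3·V_L·cosφ) = 156943 / (1.732 × 208 × 0.782) = 557 A

557 A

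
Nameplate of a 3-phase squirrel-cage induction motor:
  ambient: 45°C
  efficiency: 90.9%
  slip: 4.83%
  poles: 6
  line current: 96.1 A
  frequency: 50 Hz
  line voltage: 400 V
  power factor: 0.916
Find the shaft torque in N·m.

556 N·m

P_in = √3·V·I·cosφ = 1.732 × 400 × 96.1 × 0.916 = 60986 W
P_out = η·P_in = 0.909 × 60986 = 55436 W
n_s = 120×50/6 = 1000 rpm; n = 1000×(1−0.0483) = 952 rpm
ω = 2π×952/60 = 99.69 rad/s
τ = P_out/ω = 55436/99.69 = 556 N·m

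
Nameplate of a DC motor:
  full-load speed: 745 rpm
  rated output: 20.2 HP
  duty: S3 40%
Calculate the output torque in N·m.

P_out = 20.2 × 746 = 15069 W
ω = 2π × 745/60 = 78.02 rad/s
τ = P_out/ω = 15069/78.02 = 193 N·m

193 N·m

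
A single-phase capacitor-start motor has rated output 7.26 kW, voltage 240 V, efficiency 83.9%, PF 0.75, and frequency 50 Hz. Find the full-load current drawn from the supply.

48.1 A

P_out = 7.26 kW = 7260 W
P_in = P_out / η = 7260 / 0.839 = 8653 W
I = P_in / (V·cosφ) = 8653 / (240 × 0.75) = 48.1 A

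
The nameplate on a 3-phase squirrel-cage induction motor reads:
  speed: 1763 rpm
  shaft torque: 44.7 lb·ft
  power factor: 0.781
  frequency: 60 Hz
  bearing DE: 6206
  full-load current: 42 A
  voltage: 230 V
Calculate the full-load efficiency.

τ = 44.7 lb·ft × 1.356 = 60.61 N·m
ω = 2π × 1763/60 = 184.6 rad/s; P_out = τω = 60.61 × 184.6 = 11189 W
P_in = √3·V_L·I_L·cosφ = 1.732 × 230 × 42 × 0.781 = 13067 W
η = P_out / P_in = 11189 / 13067 = 0.856 = 85.6%

85.6 %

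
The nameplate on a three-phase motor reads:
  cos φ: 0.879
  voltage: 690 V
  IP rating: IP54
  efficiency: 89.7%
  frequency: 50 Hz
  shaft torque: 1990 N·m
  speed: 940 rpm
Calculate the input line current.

208 A

ω = 2π×940/60 = 98.44 rad/s; P_out = τω = 1990 × 98.44 = 195896 W
P_in = P_out / η = 195896 / 0.897 = 218390 W
I_L = P_in / (√3·V_L·cosφ) = 218390 / (1.732 × 690 × 0.879) = 208 A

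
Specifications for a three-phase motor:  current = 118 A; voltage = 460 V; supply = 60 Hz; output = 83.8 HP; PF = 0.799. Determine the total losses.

12600 W

P_in = √3·V·I·cosφ = 1.732×460×118×0.799 = 75116 W
P_out = 83.8×746 = 62515 W
Losses = P_in − P_out = 75116 − 62515 = 12601 W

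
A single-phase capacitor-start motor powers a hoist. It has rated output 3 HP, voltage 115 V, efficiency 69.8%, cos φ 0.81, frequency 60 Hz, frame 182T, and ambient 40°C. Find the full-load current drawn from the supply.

P_out = 3 × 746 = 2238 W
P_in = P_out / η = 2238 / 0.698 = 3206 W
I = P_in / (V·cosφ) = 3206 / (115 × 0.81) = 34.4 A

34.4 A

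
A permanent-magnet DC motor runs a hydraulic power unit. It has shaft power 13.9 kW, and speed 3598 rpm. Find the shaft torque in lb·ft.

27.2 lb·ft

ω = 2π × 3598/60 = 376.8 rad/s
τ = P/ω = 13900/376.8 = 36.89 N·m
In lb·ft: 36.89/1.356 = 27.2 lb·ft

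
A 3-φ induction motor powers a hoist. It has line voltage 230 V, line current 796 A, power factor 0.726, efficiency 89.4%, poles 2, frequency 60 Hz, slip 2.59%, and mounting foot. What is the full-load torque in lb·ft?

P_in = √3·V·I·cosφ = 1.732 × 230 × 796 × 0.726 = 230211 W
P_out = η·P_in = 0.894 × 230211 = 205809 W
n_s = 120×60/2 = 3600 rpm; n = 3600×(1−0.0259) = 3507 rpm
ω = 2π×3507/60 = 367.3 rad/s
τ = P_out/ω = 205809/367.3 = 560.3 N·m
In lb·ft: 560.3/1.356 = 413 lb·ft

413 lb·ft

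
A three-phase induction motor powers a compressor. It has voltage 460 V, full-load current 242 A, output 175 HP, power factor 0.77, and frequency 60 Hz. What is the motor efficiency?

87.9 %

P_out = 175 × 746 = 130550 W
P_in = √3·V_L·I_L·cosφ = 1.732 × 460 × 242 × 0.77 = 148461 W
η = P_out / P_in = 130550 / 148461 = 0.879 = 87.9%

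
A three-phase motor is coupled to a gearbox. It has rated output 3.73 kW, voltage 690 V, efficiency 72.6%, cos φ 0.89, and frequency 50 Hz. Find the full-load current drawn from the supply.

P_out = 3.73 kW = 3730 W
P_in = P_out / η = 3730 / 0.726 = 5138 W
I_L = P_in / (√3·V_L·cosφ) = 5138 / (1.732 × 690 × 0.89) = 4.83 A

4.83 A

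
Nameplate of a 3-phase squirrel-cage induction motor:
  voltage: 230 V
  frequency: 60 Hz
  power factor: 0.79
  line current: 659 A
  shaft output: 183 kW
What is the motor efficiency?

P_out = 183 kW = 183000 W
P_in = √3·V_L·I_L·cosφ = 1.732 × 230 × 659 × 0.79 = 207390 W
η = P_out / P_in = 183000 / 207390 = 0.882 = 88.2%

88.2 %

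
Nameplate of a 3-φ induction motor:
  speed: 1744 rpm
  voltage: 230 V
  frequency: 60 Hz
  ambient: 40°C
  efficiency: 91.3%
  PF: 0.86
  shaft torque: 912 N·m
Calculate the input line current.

ω = 2π×1744/60 = 182.6 rad/s; P_out = τω = 912 × 182.6 = 166531 W
P_in = P_out / η = 166531 / 0.913 = 182400 W
I_L = P_in / (√3·V_L·cosφ) = 182400 / (1.732 × 230 × 0.86) = 532 A

532 A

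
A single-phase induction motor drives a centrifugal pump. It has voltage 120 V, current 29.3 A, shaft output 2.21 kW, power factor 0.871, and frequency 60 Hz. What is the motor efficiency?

72.2 %

P_out = 2.21 kW = 2210 W
P_in = V·I·cosφ = 120 × 29.3 × 0.871 = 3062 W
η = P_out / P_in = 2210 / 3062 = 0.722 = 72.2%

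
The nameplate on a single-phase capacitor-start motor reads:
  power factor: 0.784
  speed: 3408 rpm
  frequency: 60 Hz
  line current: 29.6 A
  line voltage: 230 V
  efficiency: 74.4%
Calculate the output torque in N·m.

P_in = V·I·cosφ = 230 × 29.6 × 0.784 = 5337 W
P_out = η·P_in = 0.744 × 5337 = 3971 W
n = 3408 rpm
ω = 2π×3408/60 = 356.9 rad/s
τ = P_out/ω = 3971/356.9 = 11.1 N·m

11.1 N·m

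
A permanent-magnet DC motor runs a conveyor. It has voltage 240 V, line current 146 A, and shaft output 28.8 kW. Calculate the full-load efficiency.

82.2 %

P_out = 28.8 kW = 28800 W
P_in = V·I = 240 × 146 = 35040 W
η = P_out / P_in = 28800 / 35040 = 0.822 = 82.2%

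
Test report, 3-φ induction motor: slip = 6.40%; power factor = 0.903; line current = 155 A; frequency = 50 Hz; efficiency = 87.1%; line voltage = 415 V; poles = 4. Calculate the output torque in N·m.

P_in = √3·V·I·cosφ = 1.732 × 415 × 155 × 0.903 = 100604 W
P_out = η·P_in = 0.871 × 100604 = 87626 W
n_s = 120×50/4 = 1500 rpm; n = 1500×(1−0.064) = 1404 rpm
ω = 2π×1404/60 = 147 rad/s
τ = P_out/ω = 87626/147 = 596 N·m

596 N·m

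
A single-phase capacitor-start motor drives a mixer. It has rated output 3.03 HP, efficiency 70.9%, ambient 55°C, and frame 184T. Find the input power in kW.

3.19 kW

P_out = 3.03 × 746 = 2260 W
P_in = P_out/η = 2260/0.709 = 3188 W = 3.19 kW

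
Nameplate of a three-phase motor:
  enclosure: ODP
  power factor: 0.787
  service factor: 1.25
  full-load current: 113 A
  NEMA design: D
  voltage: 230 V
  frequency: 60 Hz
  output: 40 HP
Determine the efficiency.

P_out = 40 × 746 = 29840 W
P_in = √3·V_L·I_L·cosφ = 1.732 × 230 × 113 × 0.787 = 35427 W
η = P_out / P_in = 29840 / 35427 = 0.842 = 84.2%

84.2 %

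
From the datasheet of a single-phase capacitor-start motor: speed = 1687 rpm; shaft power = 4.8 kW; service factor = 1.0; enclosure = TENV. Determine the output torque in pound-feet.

20 lb·ft

ω = 2π × 1687/60 = 176.7 rad/s
τ = P/ω = 4800/176.7 = 27.16 N·m
In lb·ft: 27.16/1.356 = 20 lb·ft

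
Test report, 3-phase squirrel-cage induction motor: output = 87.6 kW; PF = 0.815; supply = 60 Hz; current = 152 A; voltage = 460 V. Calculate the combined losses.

11100 W

P_in = √3·V·I·cosφ = 1.732×460×152×0.815 = 98698 W
P_out = 87600 W
Losses = P_in − P_out = 98698 − 87600 = 11098 W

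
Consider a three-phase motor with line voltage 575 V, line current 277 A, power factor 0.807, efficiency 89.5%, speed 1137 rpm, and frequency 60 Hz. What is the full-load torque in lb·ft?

1230 lb·ft

P_in = √3·V·I·cosφ = 1.732 × 575 × 277 × 0.807 = 222622 W
P_out = η·P_in = 0.895 × 222622 = 199247 W
n = 1137 rpm
ω = 2π×1137/60 = 119.1 rad/s
τ = P_out/ω = 199247/119.1 = 1673 N·m
In lb·ft: 1673/1.356 = 1230 lb·ft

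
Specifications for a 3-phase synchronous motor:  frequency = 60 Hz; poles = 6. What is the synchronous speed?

1200 rpm

n_s = 120f/p = 120×60/6 = 1200 rpm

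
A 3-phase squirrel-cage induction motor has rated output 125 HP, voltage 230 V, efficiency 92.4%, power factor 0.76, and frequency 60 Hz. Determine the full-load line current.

333 A

P_out = 125 × 746 = 93250 W
P_in = P_out / η = 93250 / 0.924 = 100920 W
I_L = P_in / (√3·V_L·cosφ) = 100920 / (1.732 × 230 × 0.76) = 333 A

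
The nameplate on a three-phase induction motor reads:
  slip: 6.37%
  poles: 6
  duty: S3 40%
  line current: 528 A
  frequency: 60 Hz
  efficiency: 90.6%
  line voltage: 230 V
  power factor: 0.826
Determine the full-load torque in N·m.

1340 N·m

P_in = √3·V·I·cosφ = 1.732 × 230 × 528 × 0.826 = 173736 W
P_out = η·P_in = 0.906 × 173736 = 157405 W
n_s = 120×60/6 = 1200 rpm; n = 1200×(1−0.0637) = 1124 rpm
ω = 2π×1124/60 = 117.7 rad/s
τ = P_out/ω = 157405/117.7 = 1340 N·m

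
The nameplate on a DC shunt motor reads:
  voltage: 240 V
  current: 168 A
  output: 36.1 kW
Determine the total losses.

P_in = V·I = 240×168 = 40320 W
P_out = 36100 W
Losses = P_in − P_out = 40320 − 36100 = 4220 W

4220 W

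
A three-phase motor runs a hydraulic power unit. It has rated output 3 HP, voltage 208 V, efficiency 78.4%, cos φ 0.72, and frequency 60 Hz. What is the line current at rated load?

P_out = 3 × 746 = 2238 W
P_in = P_out / η = 2238 / 0.784 = 2855 W
I_L = P_in / (√3·V_L·cosφ) = 2855 / (1.732 × 208 × 0.72) = 11 A

11 A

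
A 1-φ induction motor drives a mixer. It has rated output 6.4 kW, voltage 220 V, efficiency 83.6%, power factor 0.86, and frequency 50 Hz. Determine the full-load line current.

40.5 A

P_out = 6.4 kW = 6400 W
P_in = P_out / η = 6400 / 0.836 = 7656 W
I = P_in / (V·cosφ) = 7656 / (220 × 0.86) = 40.5 A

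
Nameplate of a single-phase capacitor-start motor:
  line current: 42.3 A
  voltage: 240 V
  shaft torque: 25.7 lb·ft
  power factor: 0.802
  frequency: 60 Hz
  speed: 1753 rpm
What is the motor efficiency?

τ = 25.7 lb·ft × 1.356 = 34.85 N·m
ω = 2π × 1753/60 = 183.6 rad/s; P_out = τω = 34.85 × 183.6 = 6398 W
P_in = V·I·cosφ = 240 × 42.3 × 0.802 = 8142 W
η = P_out / P_in = 6398 / 8142 = 0.786 = 78.6%

78.6 %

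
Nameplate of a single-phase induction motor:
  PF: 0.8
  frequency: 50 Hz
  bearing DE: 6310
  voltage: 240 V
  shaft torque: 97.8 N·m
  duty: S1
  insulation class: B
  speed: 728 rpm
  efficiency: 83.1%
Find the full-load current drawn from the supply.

ω = 2π×728/60 = 76.24 rad/s; P_out = τω = 97.8 × 76.24 = 7456 W
P_in = P_out / η = 7456 / 0.831 = 8972 W
I = P_in / (V·cosφ) = 8972 / (240 × 0.8) = 46.7 A

46.7 A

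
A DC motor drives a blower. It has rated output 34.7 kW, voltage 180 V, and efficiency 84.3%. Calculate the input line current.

P_out = 34.7 kW = 34700 W
P_in = P_out / η = 34700 / 0.843 = 41163 W
I = P_in / V = 41163 / 180 = 229 A

229 A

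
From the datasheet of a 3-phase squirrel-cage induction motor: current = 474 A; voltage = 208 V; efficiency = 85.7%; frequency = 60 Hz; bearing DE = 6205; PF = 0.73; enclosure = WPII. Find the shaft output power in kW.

107 kW

P_in = √3·V·I·cosφ = 1.732 × 208 × 474 × 0.73 = 124656 W
P_out = η·P_in = 0.857 × 124656 = 106830 W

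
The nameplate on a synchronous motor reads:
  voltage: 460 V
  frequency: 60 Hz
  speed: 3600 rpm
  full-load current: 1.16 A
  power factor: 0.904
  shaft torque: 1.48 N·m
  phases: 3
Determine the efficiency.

ω = 2π × 3600/60 = 377 rad/s; P_out = τω = 1.48 × 377 = 558 W
P_in = √3·V_L·I_L·cosφ = 1.732 × 460 × 1.16 × 0.904 = 835 W
η = P_out / P_in = 558 / 835 = 0.668 = 66.8%

66.8 %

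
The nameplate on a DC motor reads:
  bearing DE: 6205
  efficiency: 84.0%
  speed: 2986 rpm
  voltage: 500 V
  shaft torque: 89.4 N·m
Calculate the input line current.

66.6 A

ω = 2π×2986/60 = 312.7 rad/s; P_out = τω = 89.4 × 312.7 = 27955 W
P_in = P_out / η = 27955 / 0.840 = 33280 W
I = P_in / V = 33280 / 500 = 66.6 A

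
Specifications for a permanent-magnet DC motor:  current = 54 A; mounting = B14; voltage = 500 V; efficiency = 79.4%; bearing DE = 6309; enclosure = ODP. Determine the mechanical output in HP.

28.7 HP

P_in = V·I = 500 × 54 = 27000 W
P_out = η·P_in = 0.794 × 27000 = 21438 W
= 21438/746 = 28.7 HP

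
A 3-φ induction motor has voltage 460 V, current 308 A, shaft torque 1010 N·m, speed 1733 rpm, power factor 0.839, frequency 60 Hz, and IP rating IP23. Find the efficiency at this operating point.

ω = 2π × 1733/60 = 181.5 rad/s; P_out = τω = 1010 × 181.5 = 183315 W
P_in = √3·V_L·I_L·cosφ = 1.732 × 460 × 308 × 0.839 = 205882 W
η = P_out / P_in = 183315 / 205882 = 0.890 = 89.0%

89.0 %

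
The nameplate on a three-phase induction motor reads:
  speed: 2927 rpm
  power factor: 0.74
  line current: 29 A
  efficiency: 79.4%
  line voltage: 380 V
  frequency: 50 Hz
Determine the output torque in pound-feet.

27 lb·ft

P_in = √3·V·I·cosφ = 1.732 × 380 × 29 × 0.74 = 14124 W
P_out = η·P_in = 0.794 × 14124 = 11214 W
n = 2927 rpm
ω = 2π×2927/60 = 306.5 rad/s
τ = P_out/ω = 11214/306.5 = 36.59 N·m
In lb·ft: 36.59/1.356 = 27 lb·ft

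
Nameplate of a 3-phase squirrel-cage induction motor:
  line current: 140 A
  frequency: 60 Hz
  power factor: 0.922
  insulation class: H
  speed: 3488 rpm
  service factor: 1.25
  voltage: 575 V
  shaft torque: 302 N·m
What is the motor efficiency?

85.8 %

ω = 2π × 3488/60 = 365.3 rad/s; P_out = τω = 302 × 365.3 = 110321 W
P_in = √3·V_L·I_L·cosφ = 1.732 × 575 × 140 × 0.922 = 128551 W
η = P_out / P_in = 110321 / 128551 = 0.858 = 85.8%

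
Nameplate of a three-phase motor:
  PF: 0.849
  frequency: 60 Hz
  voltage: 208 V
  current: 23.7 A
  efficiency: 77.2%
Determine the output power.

P_in = √3·V·I·cosφ = 1.732 × 208 × 23.7 × 0.849 = 7249 W
P_out = η·P_in = 0.772 × 7249 = 5596 W

5.6 kW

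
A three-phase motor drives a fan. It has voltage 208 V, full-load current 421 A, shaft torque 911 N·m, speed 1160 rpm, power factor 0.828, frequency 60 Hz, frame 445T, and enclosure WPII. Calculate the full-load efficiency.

ω = 2π × 1160/60 = 121.5 rad/s; P_out = τω = 911 × 121.5 = 110687 W
P_in = √3·V_L·I_L·cosφ = 1.732 × 208 × 421 × 0.828 = 125581 W
η = P_out / P_in = 110687 / 125581 = 0.881 = 88.1%

88.1 %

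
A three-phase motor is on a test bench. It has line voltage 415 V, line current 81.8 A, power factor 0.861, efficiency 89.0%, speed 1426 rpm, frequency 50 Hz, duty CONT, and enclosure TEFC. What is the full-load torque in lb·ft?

223 lb·ft

P_in = √3·V·I·cosφ = 1.732 × 415 × 81.8 × 0.861 = 50624 W
P_out = η·P_in = 0.89 × 50624 = 45055 W
n = 1426 rpm
ω = 2π×1426/60 = 149.3 rad/s
τ = P_out/ω = 45055/149.3 = 301.8 N·m
In lb·ft: 301.8/1.356 = 223 lb·ft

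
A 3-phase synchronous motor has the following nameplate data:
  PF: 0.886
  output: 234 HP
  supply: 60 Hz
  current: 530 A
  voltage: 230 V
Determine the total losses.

P_in = √3·V·I·cosφ = 1.732×230×530×0.886 = 187062 W
P_out = 234×746 = 174564 W
Losses = P_in − P_out = 187062 − 174564 = 12498 W

12.5 kW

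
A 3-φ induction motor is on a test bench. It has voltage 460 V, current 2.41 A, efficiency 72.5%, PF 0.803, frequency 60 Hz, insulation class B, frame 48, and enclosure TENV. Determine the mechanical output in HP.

1.5 HP

P_in = √3·V·I·cosφ = 1.732 × 460 × 2.41 × 0.803 = 1542 W
P_out = η·P_in = 0.725 × 1542 = 1118 W
= 1118/746 = 1.5 HP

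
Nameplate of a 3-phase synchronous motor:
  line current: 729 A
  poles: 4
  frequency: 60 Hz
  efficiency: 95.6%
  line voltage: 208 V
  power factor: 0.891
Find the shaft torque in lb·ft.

P_in = √3·V·I·cosφ = 1.732 × 208 × 729 × 0.891 = 234000 W
P_out = η·P_in = 0.956 × 234000 = 223704 W
n = n_s = 120×60/4 = 1800 rpm (synchronous)
ω = 2π×1800/60 = 188.5 rad/s
τ = P_out/ω = 223704/188.5 = 1187 N·m
In lb·ft: 1187/1.356 = 875 lb·ft

875 lb·ft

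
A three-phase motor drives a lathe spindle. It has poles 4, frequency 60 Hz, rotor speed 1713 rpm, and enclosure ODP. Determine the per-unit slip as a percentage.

4.83 %

n_s = 120f/p = 120×60/4 = 1800 rpm
s = (n_s − n)/n_s = (1800 − 1713)/1800 = 0.0483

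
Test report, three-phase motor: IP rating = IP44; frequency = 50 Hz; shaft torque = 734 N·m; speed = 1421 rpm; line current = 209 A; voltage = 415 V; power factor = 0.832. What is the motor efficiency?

87.4 %

ω = 2π × 1421/60 = 148.8 rad/s; P_out = τω = 734 × 148.8 = 109219 W
P_in = √3·V_L·I_L·cosφ = 1.732 × 415 × 209 × 0.832 = 124987 W
η = P_out / P_in = 109219 / 124987 = 0.874 = 87.4%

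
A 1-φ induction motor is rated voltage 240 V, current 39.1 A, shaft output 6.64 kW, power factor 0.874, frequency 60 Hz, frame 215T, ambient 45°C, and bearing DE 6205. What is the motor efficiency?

P_out = 6.64 kW = 6640 W
P_in = V·I·cosφ = 240 × 39.1 × 0.874 = 8202 W
η = P_out / P_in = 6640 / 8202 = 0.810 = 81.0%

81.0 %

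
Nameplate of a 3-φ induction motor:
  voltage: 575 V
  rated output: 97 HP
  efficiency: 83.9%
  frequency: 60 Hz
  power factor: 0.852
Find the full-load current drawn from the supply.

P_out = 97 × 746 = 72362 W
P_in = P_out / η = 72362 / 0.839 = 86248 W
I_L = P_in / (√3·V_L·cosφ) = 86248 / (1.732 × 575 × 0.852) = 102 A

102 A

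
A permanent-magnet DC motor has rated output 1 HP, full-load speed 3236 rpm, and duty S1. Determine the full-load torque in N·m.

P_out = 1 × 746 = 746 W
ω = 2π × 3236/60 = 338.9 rad/s
τ = P_out/ω = 746/338.9 = 2.2 N·m

2.2 N·m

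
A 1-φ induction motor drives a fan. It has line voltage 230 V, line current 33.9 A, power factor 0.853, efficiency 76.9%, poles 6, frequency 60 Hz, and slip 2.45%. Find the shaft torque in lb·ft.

30.8 lb·ft

P_in = V·I·cosφ = 230 × 33.9 × 0.853 = 6651 W
P_out = η·P_in = 0.769 × 6651 = 5115 W
n_s = 120×60/6 = 1200 rpm; n = 1200×(1−0.0245) = 1171 rpm
ω = 2π×1171/60 = 122.6 rad/s
τ = P_out/ω = 5115/122.6 = 41.72 N·m
In lb·ft: 41.72/1.356 = 30.8 lb·ft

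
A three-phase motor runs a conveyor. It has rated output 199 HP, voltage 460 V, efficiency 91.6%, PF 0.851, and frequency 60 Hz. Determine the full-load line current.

P_out = 199 × 746 = 148454 W
P_in = P_out / η = 148454 / 0.916 = 162068 W
I_L = P_in / (√3·V_L·cosφ) = 162068 / (1.732 × 460 × 0.851) = 239 A

239 A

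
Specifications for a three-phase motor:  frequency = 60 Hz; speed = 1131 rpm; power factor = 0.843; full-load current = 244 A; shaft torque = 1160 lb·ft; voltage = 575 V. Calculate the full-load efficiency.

τ = 1160 lb·ft × 1.356 = 1573 N·m
ω = 2π × 1131/60 = 118.4 rad/s; P_out = τω = 1573 × 118.4 = 186243 W
P_in = √3·V_L·I_L·cosφ = 1.732 × 575 × 244 × 0.843 = 204849 W
η = P_out / P_in = 186243 / 204849 = 0.909 = 90.9%

90.9 %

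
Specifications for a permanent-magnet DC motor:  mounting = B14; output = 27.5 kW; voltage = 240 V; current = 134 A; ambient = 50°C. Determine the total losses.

P_in = V·I = 240×134 = 32160 W
P_out = 27500 W
Losses = P_in − P_out = 32160 − 27500 = 4660 W

4660 W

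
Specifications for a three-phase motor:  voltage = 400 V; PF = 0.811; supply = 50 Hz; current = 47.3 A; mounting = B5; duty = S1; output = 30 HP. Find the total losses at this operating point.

4.2 kW

P_in = √3·V·I·cosφ = 1.732×400×47.3×0.811 = 26576 W
P_out = 30×746 = 22380 W
Losses = P_in − P_out = 26576 − 22380 = 4196 W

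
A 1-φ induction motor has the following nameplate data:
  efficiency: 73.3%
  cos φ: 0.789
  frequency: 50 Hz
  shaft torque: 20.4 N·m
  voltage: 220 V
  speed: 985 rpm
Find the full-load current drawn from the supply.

16.5 A

ω = 2π×985/60 = 103.1 rad/s; P_out = τω = 20.4 × 103.1 = 2103 W
P_in = P_out / η = 2103 / 0.733 = 2869 W
I = P_in / (V·cosφ) = 2869 / (220 × 0.789) = 16.5 A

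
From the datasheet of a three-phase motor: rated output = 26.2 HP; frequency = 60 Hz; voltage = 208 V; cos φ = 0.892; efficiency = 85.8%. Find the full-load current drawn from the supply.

P_out = 26.2 × 746 = 19545 W
P_in = P_out / η = 19545 / 0.858 = 22780 W
I_L = P_in / (√3·V_L·cosφ) = 22780 / (1.732 × 208 × 0.892) = 70.9 A

70.9 A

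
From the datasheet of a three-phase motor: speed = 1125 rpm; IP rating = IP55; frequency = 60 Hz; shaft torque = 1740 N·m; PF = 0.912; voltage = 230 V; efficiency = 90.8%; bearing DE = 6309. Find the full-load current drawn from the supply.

621 A

ω = 2π×1125/60 = 117.8 rad/s; P_out = τω = 1740 × 117.8 = 204972 W
P_in = P_out / η = 204972 / 0.908 = 225740 W
I_L = P_in / (√3·V_L·cosφ) = 225740 / (1.732 × 230 × 0.912) = 621 A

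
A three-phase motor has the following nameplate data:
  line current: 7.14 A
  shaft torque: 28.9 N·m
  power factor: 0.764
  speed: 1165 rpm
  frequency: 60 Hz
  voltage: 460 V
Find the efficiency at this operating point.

81.1 %

ω = 2π × 1165/60 = 122 rad/s; P_out = τω = 28.9 × 122 = 3526 W
P_in = √3·V_L·I_L·cosφ = 1.732 × 460 × 7.14 × 0.764 = 4346 W
η = P_out / P_in = 3526 / 4346 = 0.811 = 81.1%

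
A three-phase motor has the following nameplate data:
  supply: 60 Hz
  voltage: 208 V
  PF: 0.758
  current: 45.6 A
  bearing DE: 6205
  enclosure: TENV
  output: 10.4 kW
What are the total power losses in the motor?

2.05 kW

P_in = √3·V·I·cosφ = 1.732×208×45.6×0.758 = 12452 W
P_out = 10400 W
Losses = P_in − P_out = 12452 − 10400 = 2052 W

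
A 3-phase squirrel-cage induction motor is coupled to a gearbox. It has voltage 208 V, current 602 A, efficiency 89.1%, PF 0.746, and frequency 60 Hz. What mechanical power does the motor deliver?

P_in = √3·V·I·cosφ = 1.732 × 208 × 602 × 0.746 = 161788 W
P_out = η·P_in = 0.891 × 161788 = 144153 W

144 kW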